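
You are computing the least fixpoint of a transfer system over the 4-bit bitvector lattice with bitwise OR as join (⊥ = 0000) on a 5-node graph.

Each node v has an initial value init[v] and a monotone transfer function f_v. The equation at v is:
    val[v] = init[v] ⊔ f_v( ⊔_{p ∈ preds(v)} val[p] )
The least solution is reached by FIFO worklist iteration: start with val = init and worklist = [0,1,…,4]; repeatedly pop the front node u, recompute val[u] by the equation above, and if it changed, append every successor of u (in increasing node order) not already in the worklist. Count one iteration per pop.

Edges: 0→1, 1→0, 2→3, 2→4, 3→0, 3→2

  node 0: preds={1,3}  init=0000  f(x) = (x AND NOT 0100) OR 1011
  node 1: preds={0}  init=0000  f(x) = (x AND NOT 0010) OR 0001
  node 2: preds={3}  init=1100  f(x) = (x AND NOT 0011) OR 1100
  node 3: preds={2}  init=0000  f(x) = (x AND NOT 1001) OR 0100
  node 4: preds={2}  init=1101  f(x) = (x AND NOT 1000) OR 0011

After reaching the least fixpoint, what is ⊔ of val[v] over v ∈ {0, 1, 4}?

Worklist (7 pops):
  #1 pop 0: in=0000 → 1011 (was 0000); enqueue []
  #2 pop 1: in=1011 → 1001 (was 0000); enqueue [0]
  #3 pop 2: in=0000 → 1100 (no change)
  #4 pop 3: in=1100 → 0100 (was 0000); enqueue [2]
  #5 pop 4: in=1100 → 1111 (was 1101); enqueue []
  #6 pop 0: in=1101 → 1011 (no change)
  #7 pop 2: in=0100 → 1100 (no change)

Fixpoint:
  val[0] = 1011
  val[1] = 1001
  val[2] = 1100
  val[3] = 0100
  val[4] = 1111

1111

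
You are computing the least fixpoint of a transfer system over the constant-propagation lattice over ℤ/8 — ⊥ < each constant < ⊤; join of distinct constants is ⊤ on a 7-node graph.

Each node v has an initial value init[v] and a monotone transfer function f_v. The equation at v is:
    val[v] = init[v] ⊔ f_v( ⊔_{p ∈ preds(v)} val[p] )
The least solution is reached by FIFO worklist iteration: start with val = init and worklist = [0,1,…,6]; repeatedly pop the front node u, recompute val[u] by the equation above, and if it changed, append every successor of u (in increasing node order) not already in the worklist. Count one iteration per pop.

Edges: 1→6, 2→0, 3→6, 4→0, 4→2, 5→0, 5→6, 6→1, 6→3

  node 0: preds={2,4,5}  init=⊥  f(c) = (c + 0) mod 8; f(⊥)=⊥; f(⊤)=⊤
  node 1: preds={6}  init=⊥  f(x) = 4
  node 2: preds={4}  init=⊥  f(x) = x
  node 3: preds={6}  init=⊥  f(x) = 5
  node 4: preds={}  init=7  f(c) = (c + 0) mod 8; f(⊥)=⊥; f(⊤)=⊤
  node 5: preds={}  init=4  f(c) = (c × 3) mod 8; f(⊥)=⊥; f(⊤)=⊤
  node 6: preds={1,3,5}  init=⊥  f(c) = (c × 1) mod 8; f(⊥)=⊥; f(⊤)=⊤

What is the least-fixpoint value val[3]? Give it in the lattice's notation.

5

Trace (10 dequeues):
  [1] u=0 | in ⊤ | out ⊤ | prev ⊥ | push {}
  [2] u=1 | in ⊥ | out 4 | prev ⊥ | push {}
  [3] u=2 | in 7 | out 7 | prev ⊥ | push {0}
  [4] u=3 | in ⊥ | out 5 | prev ⊥ | push {}
  [5] u=4 | in ⊥ | out 7 | ==
  [6] u=5 | in ⊥ | out 4 | ==
  [7] u=6 | in ⊤ | out ⊤ | prev ⊥ | push {1,3}
  [8] u=0 | in ⊤ | out ⊤ | ==
  [9] u=1 | in ⊤ | out 4 | ==
  [10] u=3 | in ⊤ | out 5 | ==

Converged values:
  [0] ⊤
  [1] 4
  [2] 7
  [3] 5
  [4] 7
  [5] 4
  [6] ⊤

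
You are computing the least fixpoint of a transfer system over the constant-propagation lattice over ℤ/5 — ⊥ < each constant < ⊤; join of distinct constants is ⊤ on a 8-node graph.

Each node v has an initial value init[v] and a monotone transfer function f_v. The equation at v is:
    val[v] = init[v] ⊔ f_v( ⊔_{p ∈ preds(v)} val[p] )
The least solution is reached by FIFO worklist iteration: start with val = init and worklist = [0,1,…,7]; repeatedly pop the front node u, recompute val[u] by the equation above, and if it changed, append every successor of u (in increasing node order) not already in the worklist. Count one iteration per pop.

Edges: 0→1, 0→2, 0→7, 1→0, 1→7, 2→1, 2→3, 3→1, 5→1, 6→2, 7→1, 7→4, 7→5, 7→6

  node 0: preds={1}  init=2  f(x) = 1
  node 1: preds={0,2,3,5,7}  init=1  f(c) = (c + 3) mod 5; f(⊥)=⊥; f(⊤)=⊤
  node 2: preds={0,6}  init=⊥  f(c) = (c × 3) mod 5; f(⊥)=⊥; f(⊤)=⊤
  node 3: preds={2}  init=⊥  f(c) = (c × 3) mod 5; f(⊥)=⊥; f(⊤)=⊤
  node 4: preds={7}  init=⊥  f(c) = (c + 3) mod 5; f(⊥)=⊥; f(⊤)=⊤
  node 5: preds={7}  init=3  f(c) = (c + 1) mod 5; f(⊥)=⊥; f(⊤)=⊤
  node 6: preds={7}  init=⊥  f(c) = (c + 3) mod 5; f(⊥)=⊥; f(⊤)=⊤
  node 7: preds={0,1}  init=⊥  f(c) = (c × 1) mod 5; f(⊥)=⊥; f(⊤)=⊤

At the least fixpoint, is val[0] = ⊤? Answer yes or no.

Trace (15 dequeues):
  [1] u=0 | in 1 | out ⊤ | prev 2 | push {}
  [2] u=1 | in ⊤ | out ⊤ | prev 1 | push {0}
  [3] u=2 | in ⊤ | out ⊤ | prev ⊥ | push {1}
  [4] u=3 | in ⊤ | out ⊤ | prev ⊥ | push {}
  [5] u=4 | in ⊥ | out ⊥ | ==
  [6] u=5 | in ⊥ | out 3 | ==
  [7] u=6 | in ⊥ | out ⊥ | ==
  [8] u=7 | in ⊤ | out ⊤ | prev ⊥ | push {4,5,6}
  [9] u=0 | in ⊤ | out ⊤ | ==
  [10] u=1 | in ⊤ | out ⊤ | ==
  [11] u=4 | in ⊤ | out ⊤ | prev ⊥ | push {}
  [12] u=5 | in ⊤ | out ⊤ | prev 3 | push {1}
  [13] u=6 | in ⊤ | out ⊤ | prev ⊥ | push {2}
  [14] u=1 | in ⊤ | out ⊤ | ==
  [15] u=2 | in ⊤ | out ⊤ | ==

Converged values:
  [0] ⊤
  [1] ⊤
  [2] ⊤
  [3] ⊤
  [4] ⊤
  [5] ⊤
  [6] ⊤
  [7] ⊤

yes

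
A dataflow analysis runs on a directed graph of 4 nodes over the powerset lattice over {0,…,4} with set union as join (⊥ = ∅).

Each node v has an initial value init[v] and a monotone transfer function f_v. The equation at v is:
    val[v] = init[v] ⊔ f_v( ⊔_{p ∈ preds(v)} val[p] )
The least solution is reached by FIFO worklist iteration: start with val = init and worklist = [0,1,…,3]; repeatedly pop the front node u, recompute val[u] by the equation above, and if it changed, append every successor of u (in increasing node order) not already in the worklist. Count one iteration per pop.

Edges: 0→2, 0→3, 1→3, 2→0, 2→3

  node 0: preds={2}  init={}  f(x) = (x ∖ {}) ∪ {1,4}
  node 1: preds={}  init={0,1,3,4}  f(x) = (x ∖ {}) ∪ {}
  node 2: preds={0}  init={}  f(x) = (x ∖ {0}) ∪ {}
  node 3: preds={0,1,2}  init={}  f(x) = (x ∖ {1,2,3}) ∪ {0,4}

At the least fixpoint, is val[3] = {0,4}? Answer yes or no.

Trace (5 dequeues):
  [1] u=0 | in {} | out {1,4} | prev {} | push {}
  [2] u=1 | in {} | out {0,1,3,4} | ==
  [3] u=2 | in {1,4} | out {1,4} | prev {} | push {0}
  [4] u=3 | in {0,1,3,4} | out {0,4} | prev {} | push {}
  [5] u=0 | in {1,4} | out {1,4} | ==

Converged values:
  [0] {1,4}
  [1] {0,1,3,4}
  [2] {1,4}
  [3] {0,4}

yes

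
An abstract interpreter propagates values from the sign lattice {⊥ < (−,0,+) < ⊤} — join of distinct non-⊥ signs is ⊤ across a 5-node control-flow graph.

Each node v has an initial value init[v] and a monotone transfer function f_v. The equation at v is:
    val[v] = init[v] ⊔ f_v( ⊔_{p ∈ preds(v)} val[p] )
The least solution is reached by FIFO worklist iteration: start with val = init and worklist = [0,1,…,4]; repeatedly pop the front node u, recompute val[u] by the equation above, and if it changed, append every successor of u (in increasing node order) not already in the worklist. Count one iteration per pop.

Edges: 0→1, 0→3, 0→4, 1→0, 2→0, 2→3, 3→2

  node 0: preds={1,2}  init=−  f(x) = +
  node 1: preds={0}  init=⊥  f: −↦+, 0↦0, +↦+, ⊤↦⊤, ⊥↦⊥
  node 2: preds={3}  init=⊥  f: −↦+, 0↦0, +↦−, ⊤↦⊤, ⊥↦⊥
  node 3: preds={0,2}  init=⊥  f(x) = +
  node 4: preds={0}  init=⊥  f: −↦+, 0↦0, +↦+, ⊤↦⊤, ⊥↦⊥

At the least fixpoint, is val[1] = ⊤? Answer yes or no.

yes

Worklist (9 pops):
  #1 pop 0: in=⊥ → ⊤ (was −); enqueue []
  #2 pop 1: in=⊤ → ⊤ (was ⊥); enqueue [0]
  #3 pop 2: in=⊥ → ⊥ (no change)
  #4 pop 3: in=⊤ → + (was ⊥); enqueue [2]
  #5 pop 4: in=⊤ → ⊤ (was ⊥); enqueue []
  #6 pop 0: in=⊤ → ⊤ (no change)
  #7 pop 2: in=+ → − (was ⊥); enqueue [0,3]
  #8 pop 0: in=⊤ → ⊤ (no change)
  #9 pop 3: in=⊤ → + (no change)

Fixpoint:
  val[0] = ⊤
  val[1] = ⊤
  val[2] = −
  val[3] = +
  val[4] = ⊤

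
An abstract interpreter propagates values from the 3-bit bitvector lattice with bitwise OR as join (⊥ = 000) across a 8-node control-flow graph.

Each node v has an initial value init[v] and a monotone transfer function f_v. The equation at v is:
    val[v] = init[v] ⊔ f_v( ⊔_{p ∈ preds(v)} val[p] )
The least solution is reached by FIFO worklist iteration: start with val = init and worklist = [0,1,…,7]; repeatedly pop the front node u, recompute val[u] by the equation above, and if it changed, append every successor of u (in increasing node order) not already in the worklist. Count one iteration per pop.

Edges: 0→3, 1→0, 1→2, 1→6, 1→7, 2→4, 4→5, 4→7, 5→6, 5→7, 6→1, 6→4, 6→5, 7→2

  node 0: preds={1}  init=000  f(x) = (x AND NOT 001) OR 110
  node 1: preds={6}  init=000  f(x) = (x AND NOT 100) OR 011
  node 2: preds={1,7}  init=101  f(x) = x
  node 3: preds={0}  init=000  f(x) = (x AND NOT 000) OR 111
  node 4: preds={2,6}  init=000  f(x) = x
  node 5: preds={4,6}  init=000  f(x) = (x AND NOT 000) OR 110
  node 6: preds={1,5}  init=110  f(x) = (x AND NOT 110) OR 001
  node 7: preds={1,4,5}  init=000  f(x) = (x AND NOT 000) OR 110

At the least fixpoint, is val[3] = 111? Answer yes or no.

Iteration log — 13 steps:
  step 1. node 0  ⊔preds=000  new=110  old=000  +wl: 
  step 2. node 1  ⊔preds=110  new=011  old=000  +wl: 0
  step 3. node 2  ⊔preds=011  new=111  old=101  +wl: 
  step 4. node 3  ⊔preds=110  new=111  old=000  +wl: 
  step 5. node 4  ⊔preds=111  new=111  old=000  +wl: 
  step 6. node 5  ⊔preds=111  new=111  old=000  +wl: 
  step 7. node 6  ⊔preds=111  new=111  old=110  +wl: 1,4,5
  step 8. node 7  ⊔preds=111  new=111  old=000  +wl: 2
  step 9. node 0  ⊔preds=011  new=110  stable
  step 10. node 1  ⊔preds=111  new=011  stable
  step 11. node 4  ⊔preds=111  new=111  stable
  step 12. node 5  ⊔preds=111  new=111  stable
  step 13. node 2  ⊔preds=111  new=111  stable

Least fixpoint reached:
  node 0: 110
  node 1: 011
  node 2: 111
  node 3: 111
  node 4: 111
  node 5: 111
  node 6: 111
  node 7: 111

yes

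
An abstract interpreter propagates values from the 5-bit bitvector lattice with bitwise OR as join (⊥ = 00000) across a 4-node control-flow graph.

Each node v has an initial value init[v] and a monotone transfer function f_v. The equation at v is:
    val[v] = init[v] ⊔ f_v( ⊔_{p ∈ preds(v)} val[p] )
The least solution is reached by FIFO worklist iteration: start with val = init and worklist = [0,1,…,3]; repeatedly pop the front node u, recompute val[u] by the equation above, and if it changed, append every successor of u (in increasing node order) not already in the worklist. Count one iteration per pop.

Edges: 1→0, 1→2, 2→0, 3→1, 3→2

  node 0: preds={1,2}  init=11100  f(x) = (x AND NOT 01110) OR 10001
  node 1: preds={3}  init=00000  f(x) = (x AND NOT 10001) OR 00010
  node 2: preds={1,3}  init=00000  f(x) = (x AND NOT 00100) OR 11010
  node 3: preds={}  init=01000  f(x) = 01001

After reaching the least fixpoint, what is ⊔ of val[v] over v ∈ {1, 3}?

Iteration log — 8 steps:
  step 1. node 0  ⊔preds=00000  new=11101  old=11100  +wl: 
  step 2. node 1  ⊔preds=01000  new=01010  old=00000  +wl: 0
  step 3. node 2  ⊔preds=01010  new=11010  old=00000  +wl: 
  step 4. node 3  ⊔preds=00000  new=01001  old=01000  +wl: 1,2
  step 5. node 0  ⊔preds=11010  new=11101  stable
  step 6. node 1  ⊔preds=01001  new=01010  stable
  step 7. node 2  ⊔preds=01011  new=11011  old=11010  +wl: 0
  step 8. node 0  ⊔preds=11011  new=11101  stable

Least fixpoint reached:
  node 0: 11101
  node 1: 01010
  node 2: 11011
  node 3: 01001

01011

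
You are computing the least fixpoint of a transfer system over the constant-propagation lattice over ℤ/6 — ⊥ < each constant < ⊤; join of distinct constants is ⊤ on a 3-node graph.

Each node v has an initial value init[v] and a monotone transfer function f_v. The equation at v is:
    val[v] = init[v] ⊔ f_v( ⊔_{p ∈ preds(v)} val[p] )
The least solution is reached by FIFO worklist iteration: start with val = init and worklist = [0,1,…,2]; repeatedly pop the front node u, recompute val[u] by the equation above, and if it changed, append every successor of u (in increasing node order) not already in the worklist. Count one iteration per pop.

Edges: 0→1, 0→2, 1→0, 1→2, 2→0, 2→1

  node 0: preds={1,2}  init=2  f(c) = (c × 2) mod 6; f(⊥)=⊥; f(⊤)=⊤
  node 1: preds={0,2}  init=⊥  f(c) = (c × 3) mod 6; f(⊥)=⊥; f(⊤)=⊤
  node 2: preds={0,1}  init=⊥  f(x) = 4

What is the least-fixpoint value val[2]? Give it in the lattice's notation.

4

Trace (7 dequeues):
  [1] u=0 | in ⊥ | out 2 | ==
  [2] u=1 | in 2 | out 0 | prev ⊥ | push {0}
  [3] u=2 | in ⊤ | out 4 | prev ⊥ | push {1}
  [4] u=0 | in ⊤ | out ⊤ | prev 2 | push {2}
  [5] u=1 | in ⊤ | out ⊤ | prev 0 | push {0}
  [6] u=2 | in ⊤ | out 4 | ==
  [7] u=0 | in ⊤ | out ⊤ | ==

Converged values:
  [0] ⊤
  [1] ⊤
  [2] 4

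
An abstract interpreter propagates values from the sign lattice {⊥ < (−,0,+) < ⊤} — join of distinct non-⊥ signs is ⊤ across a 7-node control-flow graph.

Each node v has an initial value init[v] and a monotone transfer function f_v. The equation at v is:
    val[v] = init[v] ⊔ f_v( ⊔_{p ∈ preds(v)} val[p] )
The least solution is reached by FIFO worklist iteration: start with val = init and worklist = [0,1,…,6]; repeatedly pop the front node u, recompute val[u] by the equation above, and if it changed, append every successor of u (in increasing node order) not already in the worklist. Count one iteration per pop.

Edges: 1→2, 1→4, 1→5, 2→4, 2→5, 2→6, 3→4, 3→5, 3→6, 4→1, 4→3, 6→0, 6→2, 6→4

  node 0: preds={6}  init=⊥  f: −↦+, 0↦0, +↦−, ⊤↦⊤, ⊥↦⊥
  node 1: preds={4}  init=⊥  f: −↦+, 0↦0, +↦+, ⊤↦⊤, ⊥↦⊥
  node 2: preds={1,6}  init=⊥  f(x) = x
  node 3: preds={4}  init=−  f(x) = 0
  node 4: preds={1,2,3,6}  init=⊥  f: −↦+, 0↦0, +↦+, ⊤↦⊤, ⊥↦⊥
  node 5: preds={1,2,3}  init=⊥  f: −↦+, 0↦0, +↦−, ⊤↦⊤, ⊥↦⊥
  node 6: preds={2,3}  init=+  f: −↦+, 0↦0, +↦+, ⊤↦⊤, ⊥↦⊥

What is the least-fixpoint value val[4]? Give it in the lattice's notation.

⊤

Worklist (14 pops):
  #1 pop 0: in=+ → − (was ⊥); enqueue []
  #2 pop 1: in=⊥ → ⊥ (no change)
  #3 pop 2: in=+ → + (was ⊥); enqueue []
  #4 pop 3: in=⊥ → ⊤ (was −); enqueue []
  #5 pop 4: in=⊤ → ⊤ (was ⊥); enqueue [1,3]
  #6 pop 5: in=⊤ → ⊤ (was ⊥); enqueue []
  #7 pop 6: in=⊤ → ⊤ (was +); enqueue [0,2,4]
  #8 pop 1: in=⊤ → ⊤ (was ⊥); enqueue [5]
  #9 pop 3: in=⊤ → ⊤ (no change)
  #10 pop 0: in=⊤ → ⊤ (was −); enqueue []
  #11 pop 2: in=⊤ → ⊤ (was +); enqueue [6]
  #12 pop 4: in=⊤ → ⊤ (no change)
  #13 pop 5: in=⊤ → ⊤ (no change)
  #14 pop 6: in=⊤ → ⊤ (no change)

Fixpoint:
  val[0] = ⊤
  val[1] = ⊤
  val[2] = ⊤
  val[3] = ⊤
  val[4] = ⊤
  val[5] = ⊤
  val[6] = ⊤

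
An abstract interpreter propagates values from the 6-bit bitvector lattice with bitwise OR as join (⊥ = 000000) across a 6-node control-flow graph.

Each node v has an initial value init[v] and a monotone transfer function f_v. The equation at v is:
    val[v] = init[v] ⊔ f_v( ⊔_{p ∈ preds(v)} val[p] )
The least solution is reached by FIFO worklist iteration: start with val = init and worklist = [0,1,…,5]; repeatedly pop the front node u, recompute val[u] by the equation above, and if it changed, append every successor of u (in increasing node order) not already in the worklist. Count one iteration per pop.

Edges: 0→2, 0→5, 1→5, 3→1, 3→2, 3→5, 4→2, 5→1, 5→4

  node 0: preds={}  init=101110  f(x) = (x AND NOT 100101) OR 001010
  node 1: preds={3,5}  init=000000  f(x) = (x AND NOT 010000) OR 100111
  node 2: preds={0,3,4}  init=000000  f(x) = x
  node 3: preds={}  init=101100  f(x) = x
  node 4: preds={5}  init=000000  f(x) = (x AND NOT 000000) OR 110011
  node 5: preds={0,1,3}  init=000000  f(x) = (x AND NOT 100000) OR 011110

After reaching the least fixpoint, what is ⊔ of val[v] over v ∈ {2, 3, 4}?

111111

Iteration log — 10 steps:
  step 1. node 0  ⊔preds=000000  new=101110  stable
  step 2. node 1  ⊔preds=101100  new=101111  old=000000  +wl: 
  step 3. node 2  ⊔preds=101110  new=101110  old=000000  +wl: 
  step 4. node 3  ⊔preds=000000  new=101100  stable
  step 5. node 4  ⊔preds=000000  new=110011  old=000000  +wl: 2
  step 6. node 5  ⊔preds=101111  new=011111  old=000000  +wl: 1,4
  step 7. node 2  ⊔preds=111111  new=111111  old=101110  +wl: 
  step 8. node 1  ⊔preds=111111  new=101111  stable
  step 9. node 4  ⊔preds=011111  new=111111  old=110011  +wl: 2
  step 10. node 2  ⊔preds=111111  new=111111  stable

Least fixpoint reached:
  node 0: 101110
  node 1: 101111
  node 2: 111111
  node 3: 101100
  node 4: 111111
  node 5: 011111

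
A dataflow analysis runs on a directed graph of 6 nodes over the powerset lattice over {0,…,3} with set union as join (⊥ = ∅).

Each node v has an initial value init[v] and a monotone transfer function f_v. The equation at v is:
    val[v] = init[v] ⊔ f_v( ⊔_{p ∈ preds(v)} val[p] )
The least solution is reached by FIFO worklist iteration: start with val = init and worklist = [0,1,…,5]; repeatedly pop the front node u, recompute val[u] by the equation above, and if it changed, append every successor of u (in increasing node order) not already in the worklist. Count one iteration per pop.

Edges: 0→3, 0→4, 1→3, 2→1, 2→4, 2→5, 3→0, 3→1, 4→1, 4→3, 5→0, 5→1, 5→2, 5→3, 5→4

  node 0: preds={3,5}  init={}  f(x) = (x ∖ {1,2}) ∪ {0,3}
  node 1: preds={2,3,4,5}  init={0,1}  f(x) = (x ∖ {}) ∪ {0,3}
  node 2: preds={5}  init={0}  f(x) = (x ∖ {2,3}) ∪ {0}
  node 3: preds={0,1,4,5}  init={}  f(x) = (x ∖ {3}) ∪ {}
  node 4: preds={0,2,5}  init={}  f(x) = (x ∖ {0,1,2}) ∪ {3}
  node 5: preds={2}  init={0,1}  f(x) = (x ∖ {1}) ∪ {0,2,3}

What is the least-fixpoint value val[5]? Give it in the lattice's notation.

Worklist (13 pops):
  #1 pop 0: in={0,1} → {0,3} (was {}); enqueue []
  #2 pop 1: in={0,1} → {0,1,3} (was {0,1}); enqueue []
  #3 pop 2: in={0,1} → {0,1} (was {0}); enqueue [1]
  #4 pop 3: in={0,1,3} → {0,1} (was {}); enqueue [0]
  #5 pop 4: in={0,1,3} → {3} (was {}); enqueue [3]
  #6 pop 5: in={0,1} → {0,1,2,3} (was {0,1}); enqueue [2,4]
  #7 pop 1: in={0,1,2,3} → {0,1,2,3} (was {0,1,3}); enqueue []
  #8 pop 0: in={0,1,2,3} → {0,3} (no change)
  #9 pop 3: in={0,1,2,3} → {0,1,2} (was {0,1}); enqueue [0,1]
  #10 pop 2: in={0,1,2,3} → {0,1} (no change)
  #11 pop 4: in={0,1,2,3} → {3} (no change)
  #12 pop 0: in={0,1,2,3} → {0,3} (no change)
  #13 pop 1: in={0,1,2,3} → {0,1,2,3} (no change)

Fixpoint:
  val[0] = {0,3}
  val[1] = {0,1,2,3}
  val[2] = {0,1}
  val[3] = {0,1,2}
  val[4] = {3}
  val[5] = {0,1,2,3}

{0,1,2,3}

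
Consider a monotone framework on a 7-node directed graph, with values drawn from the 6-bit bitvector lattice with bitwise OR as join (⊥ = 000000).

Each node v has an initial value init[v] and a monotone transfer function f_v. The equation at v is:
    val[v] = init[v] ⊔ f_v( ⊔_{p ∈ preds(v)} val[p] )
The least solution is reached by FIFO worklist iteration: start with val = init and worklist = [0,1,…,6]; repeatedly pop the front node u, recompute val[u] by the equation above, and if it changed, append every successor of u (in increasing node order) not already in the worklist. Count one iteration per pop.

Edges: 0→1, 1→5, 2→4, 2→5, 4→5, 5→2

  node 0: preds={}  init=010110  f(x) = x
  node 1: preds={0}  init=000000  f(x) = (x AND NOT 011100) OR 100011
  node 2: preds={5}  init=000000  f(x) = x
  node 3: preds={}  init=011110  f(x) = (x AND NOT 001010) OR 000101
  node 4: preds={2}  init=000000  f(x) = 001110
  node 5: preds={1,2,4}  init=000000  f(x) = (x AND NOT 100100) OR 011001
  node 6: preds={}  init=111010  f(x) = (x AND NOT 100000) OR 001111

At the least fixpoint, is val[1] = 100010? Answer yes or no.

Worklist (10 pops):
  #1 pop 0: in=000000 → 010110 (no change)
  #2 pop 1: in=010110 → 100011 (was 000000); enqueue []
  #3 pop 2: in=000000 → 000000 (no change)
  #4 pop 3: in=000000 → 011111 (was 011110); enqueue []
  #5 pop 4: in=000000 → 001110 (was 000000); enqueue []
  #6 pop 5: in=101111 → 011011 (was 000000); enqueue [2]
  #7 pop 6: in=000000 → 111111 (was 111010); enqueue []
  #8 pop 2: in=011011 → 011011 (was 000000); enqueue [4,5]
  #9 pop 4: in=011011 → 001110 (no change)
  #10 pop 5: in=111111 → 011011 (no change)

Fixpoint:
  val[0] = 010110
  val[1] = 100011
  val[2] = 011011
  val[3] = 011111
  val[4] = 001110
  val[5] = 011011
  val[6] = 111111

no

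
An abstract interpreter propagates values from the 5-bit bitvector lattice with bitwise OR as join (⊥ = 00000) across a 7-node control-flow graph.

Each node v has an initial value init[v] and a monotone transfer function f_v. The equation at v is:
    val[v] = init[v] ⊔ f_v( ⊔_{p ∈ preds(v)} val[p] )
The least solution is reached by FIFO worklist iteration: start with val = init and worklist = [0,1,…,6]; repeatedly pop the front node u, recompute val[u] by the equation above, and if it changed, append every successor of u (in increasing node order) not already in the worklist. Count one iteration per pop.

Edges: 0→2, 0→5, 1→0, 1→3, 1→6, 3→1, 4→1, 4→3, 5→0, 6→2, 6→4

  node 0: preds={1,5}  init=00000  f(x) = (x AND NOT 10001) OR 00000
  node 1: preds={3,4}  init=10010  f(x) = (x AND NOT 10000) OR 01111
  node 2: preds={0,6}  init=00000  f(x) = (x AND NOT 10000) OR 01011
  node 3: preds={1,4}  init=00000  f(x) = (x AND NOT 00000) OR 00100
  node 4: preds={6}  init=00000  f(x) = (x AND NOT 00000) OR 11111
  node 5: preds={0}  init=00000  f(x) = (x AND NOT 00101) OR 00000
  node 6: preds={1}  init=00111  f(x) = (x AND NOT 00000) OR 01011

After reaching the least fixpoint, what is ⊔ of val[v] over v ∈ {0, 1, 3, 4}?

Iteration log — 14 steps:
  step 1. node 0  ⊔preds=10010  new=00010  old=00000  +wl: 
  step 2. node 1  ⊔preds=00000  new=11111  old=10010  +wl: 0
  step 3. node 2  ⊔preds=00111  new=01111  old=00000  +wl: 
  step 4. node 3  ⊔preds=11111  new=11111  old=00000  +wl: 1
  step 5. node 4  ⊔preds=00111  new=11111  old=00000  +wl: 3
  step 6. node 5  ⊔preds=00010  new=00010  old=00000  +wl: 
  step 7. node 6  ⊔preds=11111  new=11111  old=00111  +wl: 2,4
  step 8. node 0  ⊔preds=11111  new=01110  old=00010  +wl: 5
  step 9. node 1  ⊔preds=11111  new=11111  stable
  step 10. node 3  ⊔preds=11111  new=11111  stable
  step 11. node 2  ⊔preds=11111  new=01111  stable
  step 12. node 4  ⊔preds=11111  new=11111  stable
  step 13. node 5  ⊔preds=01110  new=01010  old=00010  +wl: 0
  step 14. node 0  ⊔preds=11111  new=01110  stable

Least fixpoint reached:
  node 0: 01110
  node 1: 11111
  node 2: 01111
  node 3: 11111
  node 4: 11111
  node 5: 01010
  node 6: 11111

11111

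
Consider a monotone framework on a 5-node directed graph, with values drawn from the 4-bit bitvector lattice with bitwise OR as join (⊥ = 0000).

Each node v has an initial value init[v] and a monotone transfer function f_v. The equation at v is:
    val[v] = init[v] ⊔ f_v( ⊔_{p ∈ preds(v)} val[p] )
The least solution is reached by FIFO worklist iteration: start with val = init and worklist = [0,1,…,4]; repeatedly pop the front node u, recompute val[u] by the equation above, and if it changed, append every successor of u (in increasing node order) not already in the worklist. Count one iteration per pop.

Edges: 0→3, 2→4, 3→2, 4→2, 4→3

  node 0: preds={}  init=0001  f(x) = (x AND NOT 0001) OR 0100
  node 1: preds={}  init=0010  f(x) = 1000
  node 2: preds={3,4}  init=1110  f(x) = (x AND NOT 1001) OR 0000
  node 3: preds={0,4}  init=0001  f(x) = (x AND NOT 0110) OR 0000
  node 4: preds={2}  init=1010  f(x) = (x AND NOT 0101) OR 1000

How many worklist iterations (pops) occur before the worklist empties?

Iteration log — 6 steps:
  step 1. node 0  ⊔preds=0000  new=0101  old=0001  +wl: 
  step 2. node 1  ⊔preds=0000  new=1010  old=0010  +wl: 
  step 3. node 2  ⊔preds=1011  new=1110  stable
  step 4. node 3  ⊔preds=1111  new=1001  old=0001  +wl: 2
  step 5. node 4  ⊔preds=1110  new=1010  stable
  step 6. node 2  ⊔preds=1011  new=1110  stable

Least fixpoint reached:
  node 0: 0101
  node 1: 1010
  node 2: 1110
  node 3: 1001
  node 4: 1010

6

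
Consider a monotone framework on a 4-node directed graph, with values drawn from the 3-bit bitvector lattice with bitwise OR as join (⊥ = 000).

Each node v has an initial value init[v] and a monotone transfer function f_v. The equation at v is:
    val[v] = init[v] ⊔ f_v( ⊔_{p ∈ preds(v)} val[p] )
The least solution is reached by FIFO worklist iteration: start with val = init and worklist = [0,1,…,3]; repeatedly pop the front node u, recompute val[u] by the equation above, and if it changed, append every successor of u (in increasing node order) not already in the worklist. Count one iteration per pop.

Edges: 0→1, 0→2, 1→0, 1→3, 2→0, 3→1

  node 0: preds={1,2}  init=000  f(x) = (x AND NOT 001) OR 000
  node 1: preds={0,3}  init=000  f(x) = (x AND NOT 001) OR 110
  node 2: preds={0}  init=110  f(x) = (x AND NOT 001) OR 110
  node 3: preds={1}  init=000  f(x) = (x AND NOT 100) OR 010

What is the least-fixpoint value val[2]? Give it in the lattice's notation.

110

Worklist (6 pops):
  #1 pop 0: in=110 → 110 (was 000); enqueue []
  #2 pop 1: in=110 → 110 (was 000); enqueue [0]
  #3 pop 2: in=110 → 110 (no change)
  #4 pop 3: in=110 → 010 (was 000); enqueue [1]
  #5 pop 0: in=110 → 110 (no change)
  #6 pop 1: in=110 → 110 (no change)

Fixpoint:
  val[0] = 110
  val[1] = 110
  val[2] = 110
  val[3] = 010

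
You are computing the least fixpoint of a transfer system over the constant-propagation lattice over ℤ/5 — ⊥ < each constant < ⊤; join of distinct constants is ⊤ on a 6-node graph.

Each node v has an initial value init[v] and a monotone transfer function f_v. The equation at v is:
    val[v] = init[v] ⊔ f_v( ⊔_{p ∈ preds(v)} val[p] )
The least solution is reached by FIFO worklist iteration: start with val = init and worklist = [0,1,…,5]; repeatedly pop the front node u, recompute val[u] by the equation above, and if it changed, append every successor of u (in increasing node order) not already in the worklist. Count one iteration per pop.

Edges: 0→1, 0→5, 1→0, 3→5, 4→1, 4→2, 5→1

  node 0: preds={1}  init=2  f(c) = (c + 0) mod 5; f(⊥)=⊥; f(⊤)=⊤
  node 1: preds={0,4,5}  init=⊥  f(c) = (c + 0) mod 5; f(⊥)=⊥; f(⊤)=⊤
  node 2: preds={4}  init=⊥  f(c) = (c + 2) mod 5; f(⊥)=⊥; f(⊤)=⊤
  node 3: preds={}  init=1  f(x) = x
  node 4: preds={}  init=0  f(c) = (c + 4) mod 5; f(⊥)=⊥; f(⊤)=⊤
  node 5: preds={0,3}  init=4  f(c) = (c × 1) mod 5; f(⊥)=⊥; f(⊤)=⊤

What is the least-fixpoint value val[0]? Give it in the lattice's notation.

Worklist (9 pops):
  #1 pop 0: in=⊥ → 2 (no change)
  #2 pop 1: in=⊤ → ⊤ (was ⊥); enqueue [0]
  #3 pop 2: in=0 → 2 (was ⊥); enqueue []
  #4 pop 3: in=⊥ → 1 (no change)
  #5 pop 4: in=⊥ → 0 (no change)
  #6 pop 5: in=⊤ → ⊤ (was 4); enqueue [1]
  #7 pop 0: in=⊤ → ⊤ (was 2); enqueue [5]
  #8 pop 1: in=⊤ → ⊤ (no change)
  #9 pop 5: in=⊤ → ⊤ (no change)

Fixpoint:
  val[0] = ⊤
  val[1] = ⊤
  val[2] = 2
  val[3] = 1
  val[4] = 0
  val[5] = ⊤

⊤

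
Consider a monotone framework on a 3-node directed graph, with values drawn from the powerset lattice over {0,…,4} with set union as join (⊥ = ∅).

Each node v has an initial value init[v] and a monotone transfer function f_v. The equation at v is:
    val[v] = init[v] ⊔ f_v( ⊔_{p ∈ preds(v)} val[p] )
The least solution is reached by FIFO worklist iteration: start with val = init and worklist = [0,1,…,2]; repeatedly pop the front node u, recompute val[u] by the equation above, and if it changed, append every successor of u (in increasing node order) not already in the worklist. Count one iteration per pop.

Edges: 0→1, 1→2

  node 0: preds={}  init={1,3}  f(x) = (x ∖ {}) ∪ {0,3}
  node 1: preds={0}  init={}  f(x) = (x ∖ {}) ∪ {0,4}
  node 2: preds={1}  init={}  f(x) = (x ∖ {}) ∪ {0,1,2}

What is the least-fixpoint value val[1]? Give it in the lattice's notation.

Iteration log — 3 steps:
  step 1. node 0  ⊔preds={}  new={0,1,3}  old={1,3}  +wl: 
  step 2. node 1  ⊔preds={0,1,3}  new={0,1,3,4}  old={}  +wl: 
  step 3. node 2  ⊔preds={0,1,3,4}  new={0,1,2,3,4}  old={}  +wl: 

Least fixpoint reached:
  node 0: {0,1,3}
  node 1: {0,1,3,4}
  node 2: {0,1,2,3,4}

{0,1,3,4}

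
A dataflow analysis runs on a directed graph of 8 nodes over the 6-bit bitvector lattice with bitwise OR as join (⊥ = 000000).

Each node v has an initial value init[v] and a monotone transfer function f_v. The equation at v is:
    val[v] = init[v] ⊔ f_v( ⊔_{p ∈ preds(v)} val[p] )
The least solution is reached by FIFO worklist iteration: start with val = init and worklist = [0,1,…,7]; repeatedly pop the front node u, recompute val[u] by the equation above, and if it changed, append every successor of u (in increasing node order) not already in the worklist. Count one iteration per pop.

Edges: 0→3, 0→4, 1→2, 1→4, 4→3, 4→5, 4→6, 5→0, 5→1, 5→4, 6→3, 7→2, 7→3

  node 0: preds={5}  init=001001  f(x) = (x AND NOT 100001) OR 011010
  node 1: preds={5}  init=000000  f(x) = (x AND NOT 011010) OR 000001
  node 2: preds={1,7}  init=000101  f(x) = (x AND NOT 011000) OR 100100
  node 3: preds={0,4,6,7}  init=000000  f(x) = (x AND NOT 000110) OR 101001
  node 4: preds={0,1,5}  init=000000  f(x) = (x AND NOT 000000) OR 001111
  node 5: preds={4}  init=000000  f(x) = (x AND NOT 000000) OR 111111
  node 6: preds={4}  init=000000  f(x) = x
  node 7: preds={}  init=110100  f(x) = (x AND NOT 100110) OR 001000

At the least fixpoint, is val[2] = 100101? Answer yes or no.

Trace (17 dequeues):
  [1] u=0 | in 000000 | out 011011 | prev 001001 | push {}
  [2] u=1 | in 000000 | out 000001 | prev 000000 | push {}
  [3] u=2 | in 110101 | out 100101 | prev 000101 | push {}
  [4] u=3 | in 111111 | out 111001 | prev 000000 | push {}
  [5] u=4 | in 011011 | out 011111 | prev 000000 | push {3}
  [6] u=5 | in 011111 | out 111111 | prev 000000 | push {0,1,4}
  [7] u=6 | in 011111 | out 011111 | prev 000000 | push {}
  [8] u=7 | in 000000 | out 111100 | prev 110100 | push {2}
  [9] u=3 | in 111111 | out 111001 | ==
  [10] u=0 | in 111111 | out 011111 | prev 011011 | push {3}
  [11] u=1 | in 111111 | out 100101 | prev 000001 | push {}
  [12] u=4 | in 111111 | out 111111 | prev 011111 | push {5,6}
  [13] u=2 | in 111101 | out 100101 | ==
  [14] u=3 | in 111111 | out 111001 | ==
  [15] u=5 | in 111111 | out 111111 | ==
  [16] u=6 | in 111111 | out 111111 | prev 011111 | push {3}
  [17] u=3 | in 111111 | out 111001 | ==

Converged values:
  [0] 011111
  [1] 100101
  [2] 100101
  [3] 111001
  [4] 111111
  [5] 111111
  [6] 111111
  [7] 111100

yes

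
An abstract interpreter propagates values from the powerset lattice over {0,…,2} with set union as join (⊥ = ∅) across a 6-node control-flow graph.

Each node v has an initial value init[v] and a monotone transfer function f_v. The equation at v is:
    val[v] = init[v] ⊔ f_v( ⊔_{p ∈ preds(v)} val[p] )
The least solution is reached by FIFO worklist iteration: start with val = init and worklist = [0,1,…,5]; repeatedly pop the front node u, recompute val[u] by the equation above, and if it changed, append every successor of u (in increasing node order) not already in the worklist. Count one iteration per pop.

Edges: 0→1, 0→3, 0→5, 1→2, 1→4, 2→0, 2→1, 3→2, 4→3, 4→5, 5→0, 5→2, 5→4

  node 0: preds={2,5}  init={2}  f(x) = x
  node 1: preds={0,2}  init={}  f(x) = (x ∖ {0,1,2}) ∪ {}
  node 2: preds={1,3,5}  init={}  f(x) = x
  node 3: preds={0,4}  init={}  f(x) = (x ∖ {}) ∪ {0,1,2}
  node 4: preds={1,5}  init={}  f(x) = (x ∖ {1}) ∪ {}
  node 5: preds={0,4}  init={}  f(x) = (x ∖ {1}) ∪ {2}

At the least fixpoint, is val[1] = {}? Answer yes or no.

yes

Iteration log — 17 steps:
  step 1. node 0  ⊔preds={}  new={2}  stable
  step 2. node 1  ⊔preds={2}  new={}  stable
  step 3. node 2  ⊔preds={}  new={}  stable
  step 4. node 3  ⊔preds={2}  new={0,1,2}  old={}  +wl: 2
  step 5. node 4  ⊔preds={}  new={}  stable
  step 6. node 5  ⊔preds={2}  new={2}  old={}  +wl: 0,4
  step 7. node 2  ⊔preds={0,1,2}  new={0,1,2}  old={}  +wl: 1
  step 8. node 0  ⊔preds={0,1,2}  new={0,1,2}  old={2}  +wl: 3,5
  step 9. node 4  ⊔preds={2}  new={2}  old={}  +wl: 
  step 10. node 1  ⊔preds={0,1,2}  new={}  stable
  step 11. node 3  ⊔preds={0,1,2}  new={0,1,2}  stable
  step 12. node 5  ⊔preds={0,1,2}  new={0,2}  old={2}  +wl: 0,2,4
  step 13. node 0  ⊔preds={0,1,2}  new={0,1,2}  stable
  step 14. node 2  ⊔preds={0,1,2}  new={0,1,2}  stable
  step 15. node 4  ⊔preds={0,2}  new={0,2}  old={2}  +wl: 3,5
  step 16. node 3  ⊔preds={0,1,2}  new={0,1,2}  stable
  step 17. node 5  ⊔preds={0,1,2}  new={0,2}  stable

Least fixpoint reached:
  node 0: {0,1,2}
  node 1: {}
  node 2: {0,1,2}
  node 3: {0,1,2}
  node 4: {0,2}
  node 5: {0,2}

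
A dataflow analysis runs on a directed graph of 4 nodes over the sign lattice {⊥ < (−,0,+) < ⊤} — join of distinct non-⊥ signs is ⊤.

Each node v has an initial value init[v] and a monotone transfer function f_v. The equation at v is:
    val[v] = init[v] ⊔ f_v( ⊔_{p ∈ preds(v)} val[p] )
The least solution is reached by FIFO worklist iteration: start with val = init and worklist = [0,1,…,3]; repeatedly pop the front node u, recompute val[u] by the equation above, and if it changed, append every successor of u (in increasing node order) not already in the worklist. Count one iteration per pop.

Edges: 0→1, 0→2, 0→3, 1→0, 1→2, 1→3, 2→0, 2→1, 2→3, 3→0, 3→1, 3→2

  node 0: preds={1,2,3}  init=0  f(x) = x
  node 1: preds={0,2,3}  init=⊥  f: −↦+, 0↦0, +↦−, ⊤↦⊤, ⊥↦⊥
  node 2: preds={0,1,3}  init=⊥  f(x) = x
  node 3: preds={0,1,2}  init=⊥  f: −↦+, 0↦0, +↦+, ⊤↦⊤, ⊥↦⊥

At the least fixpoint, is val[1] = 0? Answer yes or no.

Iteration log — 7 steps:
  step 1. node 0  ⊔preds=⊥  new=0  stable
  step 2. node 1  ⊔preds=0  new=0  old=⊥  +wl: 0
  step 3. node 2  ⊔preds=0  new=0  old=⊥  +wl: 1
  step 4. node 3  ⊔preds=0  new=0  old=⊥  +wl: 2
  step 5. node 0  ⊔preds=0  new=0  stable
  step 6. node 1  ⊔preds=0  new=0  stable
  step 7. node 2  ⊔preds=0  new=0  stable

Least fixpoint reached:
  node 0: 0
  node 1: 0
  node 2: 0
  node 3: 0

yes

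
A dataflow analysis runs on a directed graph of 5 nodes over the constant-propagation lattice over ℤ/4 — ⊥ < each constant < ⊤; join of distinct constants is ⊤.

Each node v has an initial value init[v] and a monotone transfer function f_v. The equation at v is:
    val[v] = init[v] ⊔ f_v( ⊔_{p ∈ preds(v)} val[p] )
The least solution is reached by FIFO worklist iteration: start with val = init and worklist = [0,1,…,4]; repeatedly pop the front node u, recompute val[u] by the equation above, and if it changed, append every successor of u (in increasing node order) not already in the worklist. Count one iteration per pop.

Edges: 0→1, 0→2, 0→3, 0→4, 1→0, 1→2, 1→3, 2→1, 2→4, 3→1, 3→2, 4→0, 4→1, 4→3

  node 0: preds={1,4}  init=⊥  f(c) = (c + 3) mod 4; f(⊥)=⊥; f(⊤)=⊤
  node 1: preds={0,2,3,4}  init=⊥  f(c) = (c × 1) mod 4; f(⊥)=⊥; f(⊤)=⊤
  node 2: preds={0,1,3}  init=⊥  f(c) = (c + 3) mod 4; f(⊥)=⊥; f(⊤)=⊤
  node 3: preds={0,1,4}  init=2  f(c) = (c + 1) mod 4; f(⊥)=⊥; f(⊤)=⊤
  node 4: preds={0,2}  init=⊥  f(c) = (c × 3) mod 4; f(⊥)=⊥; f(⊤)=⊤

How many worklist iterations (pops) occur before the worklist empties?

13

Worklist (13 pops):
  #1 pop 0: in=⊥ → ⊥ (no change)
  #2 pop 1: in=2 → 2 (was ⊥); enqueue [0]
  #3 pop 2: in=2 → 1 (was ⊥); enqueue [1]
  #4 pop 3: in=2 → ⊤ (was 2); enqueue [2]
  #5 pop 4: in=1 → 3 (was ⊥); enqueue [3]
  #6 pop 0: in=⊤ → ⊤ (was ⊥); enqueue [4]
  #7 pop 1: in=⊤ → ⊤ (was 2); enqueue [0]
  #8 pop 2: in=⊤ → ⊤ (was 1); enqueue [1]
  #9 pop 3: in=⊤ → ⊤ (no change)
  #10 pop 4: in=⊤ → ⊤ (was 3); enqueue [3]
  #11 pop 0: in=⊤ → ⊤ (no change)
  #12 pop 1: in=⊤ → ⊤ (no change)
  #13 pop 3: in=⊤ → ⊤ (no change)

Fixpoint:
  val[0] = ⊤
  val[1] = ⊤
  val[2] = ⊤
  val[3] = ⊤
  val[4] = ⊤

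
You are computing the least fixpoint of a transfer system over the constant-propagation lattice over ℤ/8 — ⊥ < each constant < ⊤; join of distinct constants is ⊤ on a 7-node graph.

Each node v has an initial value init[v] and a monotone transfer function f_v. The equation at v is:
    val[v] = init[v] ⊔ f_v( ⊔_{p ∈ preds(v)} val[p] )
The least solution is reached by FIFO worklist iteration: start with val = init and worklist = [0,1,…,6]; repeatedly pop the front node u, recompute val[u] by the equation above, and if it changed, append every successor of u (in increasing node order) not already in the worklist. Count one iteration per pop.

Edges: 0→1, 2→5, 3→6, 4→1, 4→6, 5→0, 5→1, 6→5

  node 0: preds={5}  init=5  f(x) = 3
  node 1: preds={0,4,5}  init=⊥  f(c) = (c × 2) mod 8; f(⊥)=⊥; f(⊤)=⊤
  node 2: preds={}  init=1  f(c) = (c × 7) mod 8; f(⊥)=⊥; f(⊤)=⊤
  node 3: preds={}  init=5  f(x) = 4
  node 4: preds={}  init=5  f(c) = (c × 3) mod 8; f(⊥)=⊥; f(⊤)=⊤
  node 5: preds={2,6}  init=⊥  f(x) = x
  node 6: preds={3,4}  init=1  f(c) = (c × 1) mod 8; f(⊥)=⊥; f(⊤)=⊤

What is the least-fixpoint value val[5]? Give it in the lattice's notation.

⊤

Worklist (12 pops):
  #1 pop 0: in=⊥ → ⊤ (was 5); enqueue []
  #2 pop 1: in=⊤ → ⊤ (was ⊥); enqueue []
  #3 pop 2: in=⊥ → 1 (no change)
  #4 pop 3: in=⊥ → ⊤ (was 5); enqueue []
  #5 pop 4: in=⊥ → 5 (no change)
  #6 pop 5: in=1 → 1 (was ⊥); enqueue [0,1]
  #7 pop 6: in=⊤ → ⊤ (was 1); enqueue [5]
  #8 pop 0: in=1 → ⊤ (no change)
  #9 pop 1: in=⊤ → ⊤ (no change)
  #10 pop 5: in=⊤ → ⊤ (was 1); enqueue [0,1]
  #11 pop 0: in=⊤ → ⊤ (no change)
  #12 pop 1: in=⊤ → ⊤ (no change)

Fixpoint:
  val[0] = ⊤
  val[1] = ⊤
  val[2] = 1
  val[3] = ⊤
  val[4] = 5
  val[5] = ⊤
  val[6] = ⊤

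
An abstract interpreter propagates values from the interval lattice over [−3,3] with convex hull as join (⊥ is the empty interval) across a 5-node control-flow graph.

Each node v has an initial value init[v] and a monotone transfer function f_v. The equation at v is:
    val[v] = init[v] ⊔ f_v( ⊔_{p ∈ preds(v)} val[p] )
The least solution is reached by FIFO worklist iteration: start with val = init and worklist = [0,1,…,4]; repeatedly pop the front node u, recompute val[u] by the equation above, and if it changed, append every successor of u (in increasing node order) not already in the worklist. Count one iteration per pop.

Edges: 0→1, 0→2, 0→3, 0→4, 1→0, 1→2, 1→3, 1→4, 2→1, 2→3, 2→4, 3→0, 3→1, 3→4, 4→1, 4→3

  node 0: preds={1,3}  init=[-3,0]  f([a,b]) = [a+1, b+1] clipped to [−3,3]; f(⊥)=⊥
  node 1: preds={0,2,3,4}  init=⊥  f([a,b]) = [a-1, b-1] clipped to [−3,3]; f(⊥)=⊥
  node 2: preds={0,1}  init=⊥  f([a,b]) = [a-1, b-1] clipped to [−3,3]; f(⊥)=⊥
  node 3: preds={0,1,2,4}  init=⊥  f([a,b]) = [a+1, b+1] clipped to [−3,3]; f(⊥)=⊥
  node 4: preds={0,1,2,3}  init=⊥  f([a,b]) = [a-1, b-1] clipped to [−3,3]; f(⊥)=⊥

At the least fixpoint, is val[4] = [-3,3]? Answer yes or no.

no

Worklist (18 pops):
  #1 pop 0: in=⊥ → [-3,0] (no change)
  #2 pop 1: in=[-3,0] → [-3,-1] (was ⊥); enqueue [0]
  #3 pop 2: in=[-3,0] → [-3,-1] (was ⊥); enqueue [1]
  #4 pop 3: in=[-3,0] → [-2,1] (was ⊥); enqueue []
  #5 pop 4: in=[-3,1] → [-3,0] (was ⊥); enqueue [3]
  #6 pop 0: in=[-3,1] → [-3,2] (was [-3,0]); enqueue [2,4]
  #7 pop 1: in=[-3,2] → [-3,1] (was [-3,-1]); enqueue [0]
  #8 pop 3: in=[-3,2] → [-2,3] (was [-2,1]); enqueue [1]
  #9 pop 2: in=[-3,2] → [-3,1] (was [-3,-1]); enqueue [3]
  #10 pop 4: in=[-3,3] → [-3,2] (was [-3,0]); enqueue []
  #11 pop 0: in=[-3,3] → [-3,3] (was [-3,2]); enqueue [2,4]
  #12 pop 1: in=[-3,3] → [-3,2] (was [-3,1]); enqueue [0]
  #13 pop 3: in=[-3,3] → [-2,3] (no change)
  #14 pop 2: in=[-3,3] → [-3,2] (was [-3,1]); enqueue [1,3]
  #15 pop 4: in=[-3,3] → [-3,2] (no change)
  #16 pop 0: in=[-3,3] → [-3,3] (no change)
  #17 pop 1: in=[-3,3] → [-3,2] (no change)
  #18 pop 3: in=[-3,3] → [-2,3] (no change)

Fixpoint:
  val[0] = [-3,3]
  val[1] = [-3,2]
  val[2] = [-3,2]
  val[3] = [-2,3]
  val[4] = [-3,2]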